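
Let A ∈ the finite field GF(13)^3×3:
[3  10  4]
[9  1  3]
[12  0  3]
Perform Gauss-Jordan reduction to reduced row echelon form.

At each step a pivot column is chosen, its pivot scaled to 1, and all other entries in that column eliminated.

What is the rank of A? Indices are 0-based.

rank = 3

[1] R0 /= 3  ⇒  (1, 12, 10)
     R1 -= 9·R0  ⇒  (0, 10, 4)
     R2 -= 12·R0  ⇒  (0, 12, 0)
[2] R1 /= 10  ⇒  (0, 1, 3)
     R0 -= 12·R1  ⇒  (1, 0, 0)
     R2 -= 12·R1  ⇒  (0, 0, 3)
[3] R2 /= 3  ⇒  (0, 0, 1)
     R1 -= 3·R2  ⇒  (0, 1, 0)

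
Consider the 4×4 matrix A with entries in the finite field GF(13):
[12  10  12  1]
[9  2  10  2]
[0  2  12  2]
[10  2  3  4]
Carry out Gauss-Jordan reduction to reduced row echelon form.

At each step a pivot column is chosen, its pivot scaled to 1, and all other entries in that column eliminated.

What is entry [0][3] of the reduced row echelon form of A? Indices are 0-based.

M[0][3] = 1

pivot(0,0)=12: scale R0 → (1, 3, 1, 12)
  clear (1,0): R1 −= (9)R0 → (0, 1, 1, 11)
  clear (3,0): R3 −= (10)R0 → (0, 11, 6, 1)
pivot(1,1)=1: scale R1 → (0, 1, 1, 11)
  clear (0,1): R0 −= (3)R1 → (1, 0, 11, 5)
  clear (2,1): R2 −= (2)R1 → (0, 0, 10, 6)
  clear (3,1): R3 −= (11)R1 → (0, 0, 8, 10)
pivot(2,2)=10: scale R2 → (0, 0, 1, 11)
  clear (0,2): R0 −= (11)R2 → (1, 0, 0, 1)
  clear (1,2): R1 −= (1)R2 → (0, 1, 0, 0)
  clear (3,2): R3 −= (8)R2 → (0, 0, 0, 0)
col 3: no nonzero at/below row 3; advance.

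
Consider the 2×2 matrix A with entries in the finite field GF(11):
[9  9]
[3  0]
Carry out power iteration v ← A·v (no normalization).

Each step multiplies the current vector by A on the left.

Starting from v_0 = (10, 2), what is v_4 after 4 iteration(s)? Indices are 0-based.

v_4 = (0, 9)

v_0 = (10, 2).
v_1 = A·v_0 = (9, 8).
v_2 = A·v_1 = (10, 5).
v_3 = A·v_2 = (3, 8).
v_4 = A·v_3 = (0, 9).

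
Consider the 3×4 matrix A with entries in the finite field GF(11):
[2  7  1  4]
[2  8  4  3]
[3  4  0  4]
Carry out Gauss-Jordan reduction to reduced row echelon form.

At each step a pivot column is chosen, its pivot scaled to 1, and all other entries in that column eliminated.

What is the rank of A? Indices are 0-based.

pivot(0,0)=2: scale R0 → (1, 9, 6, 2)
  clear (1,0): R1 −= (2)R0 → (0, 1, 3, 10)
  clear (2,0): R2 −= (3)R0 → (0, 10, 4, 9)
pivot(1,1)=1: scale R1 → (0, 1, 3, 10)
  clear (0,1): R0 −= (9)R1 → (1, 0, 1, 0)
  clear (2,1): R2 −= (10)R1 → (0, 0, 7, 8)
pivot(2,2)=7: scale R2 → (0, 0, 1, 9)
  clear (0,2): R0 −= (1)R2 → (1, 0, 0, 2)
  clear (1,2): R1 −= (3)R2 → (0, 1, 0, 5)

rank = 3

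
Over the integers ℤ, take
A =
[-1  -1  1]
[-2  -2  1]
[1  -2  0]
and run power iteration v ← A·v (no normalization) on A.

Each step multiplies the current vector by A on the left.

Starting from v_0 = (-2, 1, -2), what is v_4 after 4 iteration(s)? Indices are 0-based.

v_0 = (-2, 1, -2).
v_1 = A·v_0 = (-1, 0, -4).
v_2 = A·v_1 = (-3, -2, -1).
v_3 = A·v_2 = (4, 9, 1).
v_4 = A·v_3 = (-12, -25, -14).

v_4 = (-12, -25, -14)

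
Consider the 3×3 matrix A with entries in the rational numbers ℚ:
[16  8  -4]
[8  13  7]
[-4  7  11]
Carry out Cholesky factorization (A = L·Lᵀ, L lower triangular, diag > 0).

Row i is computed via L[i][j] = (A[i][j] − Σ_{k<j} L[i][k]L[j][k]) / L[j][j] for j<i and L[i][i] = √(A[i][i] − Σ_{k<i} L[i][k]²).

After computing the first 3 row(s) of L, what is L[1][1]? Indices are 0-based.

Step 1: L[0][0] = √(16) = 4.
  L[1][0] = (8) / L[0][0] = 2.
Step 2: L[1][1] = √(9) = 3.
  L[2][0] = (-4) / L[0][0] = -1.
  L[2][1] = (9) / L[1][1] = 3.
Step 3: L[2][2] = √(1) = 1.

L[1][1] = 3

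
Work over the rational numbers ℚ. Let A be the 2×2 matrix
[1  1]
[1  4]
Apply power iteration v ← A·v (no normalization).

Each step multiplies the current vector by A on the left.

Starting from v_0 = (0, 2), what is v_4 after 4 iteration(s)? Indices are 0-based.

v_4 = (190, 628)

v_0 = (0, 2).
v_1 = A·v_0 = (2, 8).
v_2 = A·v_1 = (10, 34).
v_3 = A·v_2 = (44, 146).
v_4 = A·v_3 = (190, 628).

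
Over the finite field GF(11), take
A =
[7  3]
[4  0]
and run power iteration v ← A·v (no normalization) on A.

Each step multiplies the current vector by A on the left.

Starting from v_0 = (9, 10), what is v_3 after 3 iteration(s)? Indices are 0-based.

v_0 = (9, 10).
v_1 = A·v_0 = (5, 3).
v_2 = A·v_1 = (0, 9).
v_3 = A·v_2 = (5, 0).

v_3 = (5, 0)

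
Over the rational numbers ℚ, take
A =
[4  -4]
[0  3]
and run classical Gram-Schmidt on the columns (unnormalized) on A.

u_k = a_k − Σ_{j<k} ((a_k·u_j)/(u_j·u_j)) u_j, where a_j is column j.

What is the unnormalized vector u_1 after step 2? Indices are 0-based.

Step 1: u_0 = a_0 = (4, 0).
Step 2: u_1 = a_1 − (-1)·u_0 = (0, 3).

u_1 = (0, 3)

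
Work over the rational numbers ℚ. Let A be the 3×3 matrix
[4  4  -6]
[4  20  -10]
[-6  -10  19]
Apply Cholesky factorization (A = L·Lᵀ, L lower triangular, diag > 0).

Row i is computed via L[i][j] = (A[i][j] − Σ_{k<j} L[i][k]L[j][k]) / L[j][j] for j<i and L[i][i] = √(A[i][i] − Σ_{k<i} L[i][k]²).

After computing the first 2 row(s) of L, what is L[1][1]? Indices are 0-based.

Step 1: L[0][0] = √(4) = 2.
  L[1][0] = (4) / L[0][0] = 2.
Step 2: L[1][1] = √(16) = 4.

L[1][1] = 4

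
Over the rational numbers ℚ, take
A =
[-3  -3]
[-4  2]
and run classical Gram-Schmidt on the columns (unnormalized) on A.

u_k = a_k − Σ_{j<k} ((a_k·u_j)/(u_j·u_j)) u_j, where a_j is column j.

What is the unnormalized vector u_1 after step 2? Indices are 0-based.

u_1 = (-72/25, 54/25)

Step 1: u_0 = a_0 = (-3, -4).
Step 2: u_1 = a_1 − (1/25)·u_0 = (-72/25, 54/25).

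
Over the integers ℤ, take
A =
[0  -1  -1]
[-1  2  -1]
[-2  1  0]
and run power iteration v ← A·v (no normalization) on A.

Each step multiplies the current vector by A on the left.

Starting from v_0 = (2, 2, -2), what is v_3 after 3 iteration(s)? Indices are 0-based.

v_3 = (-14, 18, 14)

v_0 = (2, 2, -2).
v_1 = A·v_0 = (0, 4, -2).
v_2 = A·v_1 = (-2, 10, 4).
v_3 = A·v_2 = (-14, 18, 14).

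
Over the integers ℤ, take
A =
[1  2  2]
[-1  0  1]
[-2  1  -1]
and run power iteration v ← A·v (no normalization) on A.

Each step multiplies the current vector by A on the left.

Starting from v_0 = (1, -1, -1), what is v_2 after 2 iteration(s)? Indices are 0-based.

v_0 = (1, -1, -1).
v_1 = A·v_0 = (-3, -2, -2).
v_2 = A·v_1 = (-11, 1, 6).

v_2 = (-11, 1, 6)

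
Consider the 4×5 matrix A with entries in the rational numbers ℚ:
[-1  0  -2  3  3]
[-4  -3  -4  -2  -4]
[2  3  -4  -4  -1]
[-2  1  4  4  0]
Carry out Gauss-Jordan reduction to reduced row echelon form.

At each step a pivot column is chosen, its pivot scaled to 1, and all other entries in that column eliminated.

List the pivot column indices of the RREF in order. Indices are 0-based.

pivot columns: 0, 1, 2, 3

step 1: normalize row 0 (÷-1) = (1, 0, 2, -3, -3)
  row 1: subtract -4×row0 = (0, -3, 4, -14, -16)
  row 2: subtract 2×row0 = (0, 3, -8, 2, 5)
  row 3: subtract -2×row0 = (0, 1, 8, -2, -6)
step 2: normalize row 1 (÷-3) = (0, 1, -4/3, 14/3, 16/3)
  row 2: subtract 3×row1 = (0, 0, -4, -12, -11)
  row 3: subtract 1×row1 = (0, 0, 28/3, -20/3, -34/3)
step 3: normalize row 2 (÷-4) = (0, 0, 1, 3, 11/4)
  row 0: subtract 2×row2 = (1, 0, 0, -9, -17/2)
  row 1: subtract -4/3×row2 = (0, 1, 0, 26/3, 9)
  row 3: subtract 28/3×row2 = (0, 0, 0, -104/3, -37)
step 4: normalize row 3 (÷-104/3) = (0, 0, 0, 1, 111/104)
  row 0: subtract -9×row3 = (1, 0, 0, 0, 115/104)
  row 1: subtract 26/3×row3 = (0, 1, 0, 0, -1/4)
  row 2: subtract 3×row3 = (0, 0, 1, 0, -47/104)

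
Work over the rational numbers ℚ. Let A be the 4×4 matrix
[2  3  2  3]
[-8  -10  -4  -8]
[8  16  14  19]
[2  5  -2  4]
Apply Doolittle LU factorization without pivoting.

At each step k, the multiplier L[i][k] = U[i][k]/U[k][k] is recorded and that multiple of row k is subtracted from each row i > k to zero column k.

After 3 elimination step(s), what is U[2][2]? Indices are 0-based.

Step 1: pivot at (0,0) is 2.
  row1 ← row1 − (-4)·row0  ⇒  L[1][0]=-4, U row1=(0, 2, 4, 4)
  row2 ← row2 − (4)·row0  ⇒  L[2][0]=4, U row2=(0, 4, 6, 7)
  row3 ← row3 − (1)·row0  ⇒  L[3][0]=1, U row3=(0, 2, -4, 1)
Step 2: pivot at (1,1) is 2.
  row2 ← row2 − (2)·row1  ⇒  L[2][1]=2, U row2=(0, 0, -2, -1)
  row3 ← row3 − (1)·row1  ⇒  L[3][1]=1, U row3=(0, 0, -8, -3)
Step 3: pivot at (2,2) is -2.
  row3 ← row3 − (4)·row2  ⇒  L[3][2]=4, U row3=(0, 0, 0, 1)

U[2][2] = -2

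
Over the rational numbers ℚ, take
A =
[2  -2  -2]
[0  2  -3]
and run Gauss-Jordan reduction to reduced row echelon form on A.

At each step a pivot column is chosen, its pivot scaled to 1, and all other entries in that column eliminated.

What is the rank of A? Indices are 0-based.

rank = 2

pivot(0,0)=2: scale R0 → (1, -1, -1)
pivot(1,1)=2: scale R1 → (0, 1, -3/2)
  clear (0,1): R0 −= (-1)R1 → (1, 0, -5/2)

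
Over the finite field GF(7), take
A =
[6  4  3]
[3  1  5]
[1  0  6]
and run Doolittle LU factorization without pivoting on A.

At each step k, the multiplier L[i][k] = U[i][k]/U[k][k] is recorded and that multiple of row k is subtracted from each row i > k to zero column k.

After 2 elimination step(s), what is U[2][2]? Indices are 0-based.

U[2][2] = 2

[col 0] pivot 6
  R1 -= 4*R0 → (0, 6, 0)  (L[1][0] := 4)
  R2 -= 6*R0 → (0, 4, 2)  (L[2][0] := 6)
[col 1] pivot 6
  R2 -= 3*R1 → (0, 0, 2)  (L[2][1] := 3)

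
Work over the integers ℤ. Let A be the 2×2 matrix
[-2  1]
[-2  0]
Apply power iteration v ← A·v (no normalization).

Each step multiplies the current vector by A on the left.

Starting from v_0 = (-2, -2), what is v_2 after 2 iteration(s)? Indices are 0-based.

v_2 = (0, -4)

v_0 = (-2, -2).
v_1 = A·v_0 = (2, 4).
v_2 = A·v_1 = (0, -4).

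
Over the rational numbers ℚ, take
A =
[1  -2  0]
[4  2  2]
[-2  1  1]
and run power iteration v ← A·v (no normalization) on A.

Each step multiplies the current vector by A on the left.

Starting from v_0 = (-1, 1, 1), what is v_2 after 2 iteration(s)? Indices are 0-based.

v_2 = (-3, -4, 10)

v_0 = (-1, 1, 1).
v_1 = A·v_0 = (-3, 0, 4).
v_2 = A·v_1 = (-3, -4, 10).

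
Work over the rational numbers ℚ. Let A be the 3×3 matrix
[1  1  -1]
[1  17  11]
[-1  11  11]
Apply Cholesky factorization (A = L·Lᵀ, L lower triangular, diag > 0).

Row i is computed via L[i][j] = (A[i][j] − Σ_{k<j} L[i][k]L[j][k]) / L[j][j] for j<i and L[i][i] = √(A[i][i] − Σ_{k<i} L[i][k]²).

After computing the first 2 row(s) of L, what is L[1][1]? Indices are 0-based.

Step 1: L[0][0] = √(1) = 1.
  L[1][0] = (1) / L[0][0] = 1.
Step 2: L[1][1] = √(16) = 4.

L[1][1] = 4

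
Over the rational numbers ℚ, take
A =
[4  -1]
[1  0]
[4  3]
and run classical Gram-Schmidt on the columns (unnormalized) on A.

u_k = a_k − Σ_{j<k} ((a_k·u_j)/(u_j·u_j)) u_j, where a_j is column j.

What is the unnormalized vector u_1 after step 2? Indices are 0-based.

Step 1: u_0 = a_0 = (4, 1, 4).
Step 2: u_1 = a_1 − (8/33)·u_0 = (-65/33, -8/33, 67/33).

u_1 = (-65/33, -8/33, 67/33)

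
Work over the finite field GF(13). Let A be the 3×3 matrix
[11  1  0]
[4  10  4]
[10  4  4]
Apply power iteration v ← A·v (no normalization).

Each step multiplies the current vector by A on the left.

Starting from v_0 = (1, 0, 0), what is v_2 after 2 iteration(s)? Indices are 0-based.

v_2 = (8, 7, 10)

v_0 = (1, 0, 0).
v_1 = A·v_0 = (11, 4, 10).
v_2 = A·v_1 = (8, 7, 10).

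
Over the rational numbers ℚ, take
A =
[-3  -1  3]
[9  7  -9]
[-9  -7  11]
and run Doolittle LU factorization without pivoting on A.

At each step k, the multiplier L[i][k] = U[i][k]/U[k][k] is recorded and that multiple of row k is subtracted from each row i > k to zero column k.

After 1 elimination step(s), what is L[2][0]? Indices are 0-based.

L[2][0] = 3

k=0: U[0][0]=-3
  eliminate (1,0): mult=-3, new row 1: (0, 4, 0); set L[1][0]=-3
  eliminate (2,0): mult=3, new row 2: (0, -4, 2); set L[2][0]=3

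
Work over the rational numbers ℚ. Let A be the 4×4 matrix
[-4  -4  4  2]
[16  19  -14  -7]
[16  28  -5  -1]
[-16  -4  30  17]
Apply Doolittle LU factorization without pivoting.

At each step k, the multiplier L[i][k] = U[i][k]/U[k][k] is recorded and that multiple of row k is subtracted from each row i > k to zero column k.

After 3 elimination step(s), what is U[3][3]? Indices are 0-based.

U[3][3] = -1

k=0: U[0][0]=-4
  eliminate (1,0): mult=-4, new row 1: (0, 3, 2, 1); set L[1][0]=-4
  eliminate (2,0): mult=-4, new row 2: (0, 12, 11, 7); set L[2][0]=-4
  eliminate (3,0): mult=4, new row 3: (0, 12, 14, 9); set L[3][0]=4
k=1: U[1][1]=3
  eliminate (2,1): mult=4, new row 2: (0, 0, 3, 3); set L[2][1]=4
  eliminate (3,1): mult=4, new row 3: (0, 0, 6, 5); set L[3][1]=4
k=2: U[2][2]=3
  eliminate (3,2): mult=2, new row 3: (0, 0, 0, -1); set L[3][2]=2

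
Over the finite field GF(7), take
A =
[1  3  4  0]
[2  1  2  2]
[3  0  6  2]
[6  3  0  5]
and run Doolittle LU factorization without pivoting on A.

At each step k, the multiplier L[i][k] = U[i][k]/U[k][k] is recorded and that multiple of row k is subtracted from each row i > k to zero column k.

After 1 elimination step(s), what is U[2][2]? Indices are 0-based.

U[2][2] = 1

Step 1: pivot at (0,0) is 1.
  row1 ← row1 − (2)·row0  ⇒  L[1][0]=2, U row1=(0, 2, 1, 2)
  row2 ← row2 − (3)·row0  ⇒  L[2][0]=3, U row2=(0, 5, 1, 2)
  row3 ← row3 − (6)·row0  ⇒  L[3][0]=6, U row3=(0, 6, 4, 5)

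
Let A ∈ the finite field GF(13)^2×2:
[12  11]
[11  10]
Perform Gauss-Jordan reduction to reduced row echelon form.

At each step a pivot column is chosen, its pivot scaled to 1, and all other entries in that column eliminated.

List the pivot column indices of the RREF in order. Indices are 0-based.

pivot columns: 0, 1

[1] R0 /= 12  ⇒  (1, 2)
     R1 -= 11·R0  ⇒  (0, 1)
[2] R1 /= 1  ⇒  (0, 1)
     R0 -= 2·R1  ⇒  (1, 0)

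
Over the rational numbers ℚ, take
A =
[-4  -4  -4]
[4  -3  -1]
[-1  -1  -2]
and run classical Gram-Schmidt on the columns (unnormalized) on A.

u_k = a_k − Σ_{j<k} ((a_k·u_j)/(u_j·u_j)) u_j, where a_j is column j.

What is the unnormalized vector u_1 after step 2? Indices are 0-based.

Step 1: u_0 = a_0 = (-4, 4, -1).
Step 2: u_1 = a_1 − (5/33)·u_0 = (-112/33, -119/33, -28/33).

u_1 = (-112/33, -119/33, -28/33)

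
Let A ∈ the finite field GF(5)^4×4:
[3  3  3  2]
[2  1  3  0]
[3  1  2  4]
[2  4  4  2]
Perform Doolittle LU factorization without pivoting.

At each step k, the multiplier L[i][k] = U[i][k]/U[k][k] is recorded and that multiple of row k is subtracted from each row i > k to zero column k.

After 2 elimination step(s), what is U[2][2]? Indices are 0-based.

k=0: U[0][0]=3
  eliminate (1,0): mult=4, new row 1: (0, 4, 1, 2); set L[1][0]=4
  eliminate (2,0): mult=1, new row 2: (0, 3, 4, 2); set L[2][0]=1
  eliminate (3,0): mult=4, new row 3: (0, 2, 2, 4); set L[3][0]=4
k=1: U[1][1]=4
  eliminate (2,1): mult=2, new row 2: (0, 0, 2, 3); set L[2][1]=2
  eliminate (3,1): mult=3, new row 3: (0, 0, 4, 3); set L[3][1]=3

U[2][2] = 2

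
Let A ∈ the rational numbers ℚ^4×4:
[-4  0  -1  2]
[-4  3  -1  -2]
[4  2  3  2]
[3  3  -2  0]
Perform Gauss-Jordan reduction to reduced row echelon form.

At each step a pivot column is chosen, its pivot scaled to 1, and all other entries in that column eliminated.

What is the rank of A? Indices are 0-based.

rank = 4

pivot(0,0)=-4: scale R0 → (1, 0, 1/4, -1/2)
  clear (1,0): R1 −= (-4)R0 → (0, 3, 0, -4)
  clear (2,0): R2 −= (4)R0 → (0, 2, 2, 4)
  clear (3,0): R3 −= (3)R0 → (0, 3, -11/4, 3/2)
pivot(1,1)=3: scale R1 → (0, 1, 0, -4/3)
  clear (2,1): R2 −= (2)R1 → (0, 0, 2, 20/3)
  clear (3,1): R3 −= (3)R1 → (0, 0, -11/4, 11/2)
pivot(2,2)=2: scale R2 → (0, 0, 1, 10/3)
  clear (0,2): R0 −= (1/4)R2 → (1, 0, 0, -4/3)
  clear (3,2): R3 −= (-11/4)R2 → (0, 0, 0, 44/3)
pivot(3,3)=44/3: scale R3 → (0, 0, 0, 1)
  clear (0,3): R0 −= (-4/3)R3 → (1, 0, 0, 0)
  clear (1,3): R1 −= (-4/3)R3 → (0, 1, 0, 0)
  clear (2,3): R2 −= (10/3)R3 → (0, 0, 1, 0)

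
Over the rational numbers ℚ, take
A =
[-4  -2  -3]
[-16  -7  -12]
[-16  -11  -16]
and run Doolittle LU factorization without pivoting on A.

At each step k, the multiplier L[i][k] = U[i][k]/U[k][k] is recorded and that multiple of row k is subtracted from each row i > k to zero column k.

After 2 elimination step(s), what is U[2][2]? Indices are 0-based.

[col 0] pivot -4
  R1 -= 4*R0 → (0, 1, 0)  (L[1][0] := 4)
  R2 -= 4*R0 → (0, -3, -4)  (L[2][0] := 4)
[col 1] pivot 1
  R2 -= -3*R1 → (0, 0, -4)  (L[2][1] := -3)

U[2][2] = -4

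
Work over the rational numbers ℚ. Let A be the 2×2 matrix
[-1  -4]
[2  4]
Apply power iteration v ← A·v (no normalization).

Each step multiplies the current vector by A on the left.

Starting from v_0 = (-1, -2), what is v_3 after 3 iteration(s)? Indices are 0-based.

v_0 = (-1, -2).
v_1 = A·v_0 = (9, -10).
v_2 = A·v_1 = (31, -22).
v_3 = A·v_2 = (57, -26).

v_3 = (57, -26)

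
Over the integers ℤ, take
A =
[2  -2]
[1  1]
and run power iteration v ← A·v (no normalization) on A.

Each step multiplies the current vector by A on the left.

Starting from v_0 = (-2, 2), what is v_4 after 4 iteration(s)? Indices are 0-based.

v_0 = (-2, 2).
v_1 = A·v_0 = (-8, 0).
v_2 = A·v_1 = (-16, -8).
v_3 = A·v_2 = (-16, -24).
v_4 = A·v_3 = (16, -40).

v_4 = (16, -40)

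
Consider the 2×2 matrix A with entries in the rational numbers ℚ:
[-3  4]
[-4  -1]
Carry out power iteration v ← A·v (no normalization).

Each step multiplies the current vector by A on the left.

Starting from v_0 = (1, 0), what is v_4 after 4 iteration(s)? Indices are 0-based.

v_4 = (-207, -352)

v_0 = (1, 0).
v_1 = A·v_0 = (-3, -4).
v_2 = A·v_1 = (-7, 16).
v_3 = A·v_2 = (85, 12).
v_4 = A·v_3 = (-207, -352).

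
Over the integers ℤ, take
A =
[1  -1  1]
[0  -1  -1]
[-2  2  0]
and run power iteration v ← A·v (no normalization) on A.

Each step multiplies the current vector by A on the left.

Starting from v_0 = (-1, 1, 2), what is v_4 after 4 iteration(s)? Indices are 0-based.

v_0 = (-1, 1, 2).
v_1 = A·v_0 = (0, -3, 4).
v_2 = A·v_1 = (7, -1, -6).
v_3 = A·v_2 = (2, 7, -16).
v_4 = A·v_3 = (-21, 9, 10).

v_4 = (-21, 9, 10)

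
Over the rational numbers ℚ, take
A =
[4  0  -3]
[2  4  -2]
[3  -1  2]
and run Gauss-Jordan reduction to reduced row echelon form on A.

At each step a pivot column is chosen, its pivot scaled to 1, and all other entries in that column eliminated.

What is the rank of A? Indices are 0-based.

step 1: normalize row 0 (÷4) = (1, 0, -3/4)
  row 1: subtract 2×row0 = (0, 4, -1/2)
  row 2: subtract 3×row0 = (0, -1, 17/4)
step 2: normalize row 1 (÷4) = (0, 1, -1/8)
  row 2: subtract -1×row1 = (0, 0, 33/8)
step 3: normalize row 2 (÷33/8) = (0, 0, 1)
  row 0: subtract -3/4×row2 = (1, 0, 0)
  row 1: subtract -1/8×row2 = (0, 1, 0)

rank = 3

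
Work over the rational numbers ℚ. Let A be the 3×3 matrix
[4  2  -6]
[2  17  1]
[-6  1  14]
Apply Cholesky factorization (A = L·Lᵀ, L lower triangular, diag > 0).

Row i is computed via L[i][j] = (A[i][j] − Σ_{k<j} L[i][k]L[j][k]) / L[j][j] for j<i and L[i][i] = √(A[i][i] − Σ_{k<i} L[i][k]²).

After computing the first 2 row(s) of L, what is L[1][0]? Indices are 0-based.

L[1][0] = 1

Step 1: L[0][0] = √(4) = 2.
  L[1][0] = (2) / L[0][0] = 1.
Step 2: L[1][1] = √(16) = 4.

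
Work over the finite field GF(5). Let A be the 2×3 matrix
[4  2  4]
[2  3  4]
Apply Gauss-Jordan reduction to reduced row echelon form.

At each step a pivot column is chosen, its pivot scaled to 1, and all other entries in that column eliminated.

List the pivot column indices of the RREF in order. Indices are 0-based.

[1] R0 /= 4  ⇒  (1, 3, 1)
     R1 -= 2·R0  ⇒  (0, 2, 2)
[2] R1 /= 2  ⇒  (0, 1, 1)
     R0 -= 3·R1  ⇒  (1, 0, 3)

pivot columns: 0, 1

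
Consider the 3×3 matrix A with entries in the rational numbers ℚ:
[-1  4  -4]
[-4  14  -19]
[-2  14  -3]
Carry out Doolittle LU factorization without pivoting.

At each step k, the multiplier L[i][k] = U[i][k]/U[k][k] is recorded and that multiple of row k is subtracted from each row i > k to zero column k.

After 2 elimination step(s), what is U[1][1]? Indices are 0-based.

[col 0] pivot -1
  R1 -= 4*R0 → (0, -2, -3)  (L[1][0] := 4)
  R2 -= 2*R0 → (0, 6, 5)  (L[2][0] := 2)
[col 1] pivot -2
  R2 -= -3*R1 → (0, 0, -4)  (L[2][1] := -3)

U[1][1] = -2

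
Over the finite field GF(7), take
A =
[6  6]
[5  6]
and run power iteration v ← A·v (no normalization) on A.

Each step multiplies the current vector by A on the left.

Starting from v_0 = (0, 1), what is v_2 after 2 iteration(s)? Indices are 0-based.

v_2 = (2, 3)

v_0 = (0, 1).
v_1 = A·v_0 = (6, 6).
v_2 = A·v_1 = (2, 3).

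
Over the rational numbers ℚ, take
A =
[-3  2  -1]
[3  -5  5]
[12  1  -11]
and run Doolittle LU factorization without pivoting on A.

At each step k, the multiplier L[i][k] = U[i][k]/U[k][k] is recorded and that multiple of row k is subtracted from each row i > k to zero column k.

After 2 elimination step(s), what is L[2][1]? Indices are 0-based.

[col 0] pivot -3
  R1 -= -1*R0 → (0, -3, 4)  (L[1][0] := -1)
  R2 -= -4*R0 → (0, 9, -15)  (L[2][0] := -4)
[col 1] pivot -3
  R2 -= -3*R1 → (0, 0, -3)  (L[2][1] := -3)

L[2][1] = -3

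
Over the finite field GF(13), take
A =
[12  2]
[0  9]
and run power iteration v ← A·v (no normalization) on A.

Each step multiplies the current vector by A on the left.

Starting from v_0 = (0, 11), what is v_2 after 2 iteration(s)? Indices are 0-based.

v_0 = (0, 11).
v_1 = A·v_0 = (9, 8).
v_2 = A·v_1 = (7, 7).

v_2 = (7, 7)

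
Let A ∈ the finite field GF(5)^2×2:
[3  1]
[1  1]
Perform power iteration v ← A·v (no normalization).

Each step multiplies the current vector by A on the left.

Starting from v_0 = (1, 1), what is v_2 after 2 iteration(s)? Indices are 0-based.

v_0 = (1, 1).
v_1 = A·v_0 = (4, 2).
v_2 = A·v_1 = (4, 1).

v_2 = (4, 1)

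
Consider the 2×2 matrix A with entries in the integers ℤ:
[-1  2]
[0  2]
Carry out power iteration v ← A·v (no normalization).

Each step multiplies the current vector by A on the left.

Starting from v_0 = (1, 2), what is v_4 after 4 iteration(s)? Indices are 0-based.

v_4 = (21, 32)

v_0 = (1, 2).
v_1 = A·v_0 = (3, 4).
v_2 = A·v_1 = (5, 8).
v_3 = A·v_2 = (11, 16).
v_4 = A·v_3 = (21, 32).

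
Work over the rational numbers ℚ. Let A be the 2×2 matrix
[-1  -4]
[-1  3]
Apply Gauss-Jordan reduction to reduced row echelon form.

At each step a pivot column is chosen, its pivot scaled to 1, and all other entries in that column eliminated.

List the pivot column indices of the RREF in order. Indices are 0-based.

pivot(0,0)=-1: scale R0 → (1, 4)
  clear (1,0): R1 −= (-1)R0 → (0, 7)
pivot(1,1)=7: scale R1 → (0, 1)
  clear (0,1): R0 −= (4)R1 → (1, 0)

pivot columns: 0, 1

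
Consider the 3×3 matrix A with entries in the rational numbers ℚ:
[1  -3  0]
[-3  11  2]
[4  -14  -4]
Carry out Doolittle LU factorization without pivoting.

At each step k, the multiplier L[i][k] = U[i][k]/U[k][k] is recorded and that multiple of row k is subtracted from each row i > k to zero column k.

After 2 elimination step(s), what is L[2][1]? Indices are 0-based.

L[2][1] = -1

Step 1: pivot at (0,0) is 1.
  row1 ← row1 − (-3)·row0  ⇒  L[1][0]=-3, U row1=(0, 2, 2)
  row2 ← row2 − (4)·row0  ⇒  L[2][0]=4, U row2=(0, -2, -4)
Step 2: pivot at (1,1) is 2.
  row2 ← row2 − (-1)·row1  ⇒  L[2][1]=-1, U row2=(0, 0, -2)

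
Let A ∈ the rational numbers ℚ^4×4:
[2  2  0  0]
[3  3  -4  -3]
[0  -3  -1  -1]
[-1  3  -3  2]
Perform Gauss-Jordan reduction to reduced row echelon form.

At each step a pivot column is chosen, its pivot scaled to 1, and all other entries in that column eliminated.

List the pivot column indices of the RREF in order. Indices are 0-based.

pivot columns: 0, 1, 2, 3

[1] R0 /= 2  ⇒  (1, 1, 0, 0)
     R1 -= 3·R0  ⇒  (0, 0, -4, -3)
     R3 -= -1·R0  ⇒  (0, 4, -3, 2)
[2] R1 <-> R2
[2] R1 /= -3  ⇒  (0, 1, 1/3, 1/3)
     R0 -= 1·R1  ⇒  (1, 0, -1/3, -1/3)
     R3 -= 4·R1  ⇒  (0, 0, -13/3, 2/3)
[3] R2 /= -4  ⇒  (0, 0, 1, 3/4)
     R0 -= -1/3·R2  ⇒  (1, 0, 0, -1/12)
     R1 -= 1/3·R2  ⇒  (0, 1, 0, 1/12)
     R3 -= -13/3·R2  ⇒  (0, 0, 0, 47/12)
[4] R3 /= 47/12  ⇒  (0, 0, 0, 1)
     R0 -= -1/12·R3  ⇒  (1, 0, 0, 0)
     R1 -= 1/12·R3  ⇒  (0, 1, 0, 0)
     R2 -= 3/4·R3  ⇒  (0, 0, 1, 0)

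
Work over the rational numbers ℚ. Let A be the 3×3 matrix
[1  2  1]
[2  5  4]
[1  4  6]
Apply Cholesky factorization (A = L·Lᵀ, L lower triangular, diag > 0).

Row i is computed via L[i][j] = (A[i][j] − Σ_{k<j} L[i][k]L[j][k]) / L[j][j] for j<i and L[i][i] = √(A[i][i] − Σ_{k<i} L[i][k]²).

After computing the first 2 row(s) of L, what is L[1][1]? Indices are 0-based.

L[1][1] = 1

Step 1: L[0][0] = √(1) = 1.
  L[1][0] = (2) / L[0][0] = 2.
Step 2: L[1][1] = √(1) = 1.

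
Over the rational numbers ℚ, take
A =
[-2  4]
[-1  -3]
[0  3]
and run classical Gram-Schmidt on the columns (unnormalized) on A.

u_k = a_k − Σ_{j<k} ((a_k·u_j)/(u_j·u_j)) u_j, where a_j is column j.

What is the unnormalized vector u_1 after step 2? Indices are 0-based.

Step 1: u_0 = a_0 = (-2, -1, 0).
Step 2: u_1 = a_1 − (-1)·u_0 = (2, -4, 3).

u_1 = (2, -4, 3)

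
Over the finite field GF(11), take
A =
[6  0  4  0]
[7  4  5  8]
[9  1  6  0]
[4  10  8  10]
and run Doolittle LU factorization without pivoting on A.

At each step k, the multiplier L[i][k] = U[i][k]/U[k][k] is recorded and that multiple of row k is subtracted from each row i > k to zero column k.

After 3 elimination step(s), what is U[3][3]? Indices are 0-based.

U[3][3] = 3

[col 0] pivot 6
  R1 -= 3*R0 → (0, 4, 4, 8)  (L[1][0] := 3)
  R2 -= 7*R0 → (0, 1, 0, 0)  (L[2][0] := 7)
  R3 -= 8*R0 → (0, 10, 9, 10)  (L[3][0] := 8)
[col 1] pivot 4
  R2 -= 3*R1 → (0, 0, 10, 9)  (L[2][1] := 3)
  R3 -= 8*R1 → (0, 0, 10, 1)  (L[3][1] := 8)
[col 2] pivot 10
  R3 -= 1*R2 → (0, 0, 0, 3)  (L[3][2] := 1)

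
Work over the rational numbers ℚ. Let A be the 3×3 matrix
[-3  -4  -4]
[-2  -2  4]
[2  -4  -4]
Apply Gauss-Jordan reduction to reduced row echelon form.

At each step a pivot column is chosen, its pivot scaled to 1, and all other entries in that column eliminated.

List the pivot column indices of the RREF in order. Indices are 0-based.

pivot columns: 0, 1, 2

pivot(0,0)=-3: scale R0 → (1, 4/3, 4/3)
  clear (1,0): R1 −= (-2)R0 → (0, 2/3, 20/3)
  clear (2,0): R2 −= (2)R0 → (0, -20/3, -20/3)
pivot(1,1)=2/3: scale R1 → (0, 1, 10)
  clear (0,1): R0 −= (4/3)R1 → (1, 0, -12)
  clear (2,1): R2 −= (-20/3)R1 → (0, 0, 60)
pivot(2,2)=60: scale R2 → (0, 0, 1)
  clear (0,2): R0 −= (-12)R2 → (1, 0, 0)
  clear (1,2): R1 −= (10)R2 → (0, 1, 0)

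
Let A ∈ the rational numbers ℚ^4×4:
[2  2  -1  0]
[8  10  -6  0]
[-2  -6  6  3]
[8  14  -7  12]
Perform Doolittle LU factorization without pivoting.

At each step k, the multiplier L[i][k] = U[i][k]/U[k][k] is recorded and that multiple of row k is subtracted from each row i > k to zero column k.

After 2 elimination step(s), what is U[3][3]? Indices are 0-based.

k=0: U[0][0]=2
  eliminate (1,0): mult=4, new row 1: (0, 2, -2, 0); set L[1][0]=4
  eliminate (2,0): mult=-1, new row 2: (0, -4, 5, 3); set L[2][0]=-1
  eliminate (3,0): mult=4, new row 3: (0, 6, -3, 12); set L[3][0]=4
k=1: U[1][1]=2
  eliminate (2,1): mult=-2, new row 2: (0, 0, 1, 3); set L[2][1]=-2
  eliminate (3,1): mult=3, new row 3: (0, 0, 3, 12); set L[3][1]=3

U[3][3] = 12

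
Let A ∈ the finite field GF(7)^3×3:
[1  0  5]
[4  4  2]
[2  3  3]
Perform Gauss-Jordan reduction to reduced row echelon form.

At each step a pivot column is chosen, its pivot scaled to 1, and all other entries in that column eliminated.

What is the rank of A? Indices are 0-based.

pivot(0,0)=1: scale R0 → (1, 0, 5)
  clear (1,0): R1 −= (4)R0 → (0, 4, 3)
  clear (2,0): R2 −= (2)R0 → (0, 3, 0)
pivot(1,1)=4: scale R1 → (0, 1, 6)
  clear (2,1): R2 −= (3)R1 → (0, 0, 3)
pivot(2,2)=3: scale R2 → (0, 0, 1)
  clear (0,2): R0 −= (5)R2 → (1, 0, 0)
  clear (1,2): R1 −= (6)R2 → (0, 1, 0)

rank = 3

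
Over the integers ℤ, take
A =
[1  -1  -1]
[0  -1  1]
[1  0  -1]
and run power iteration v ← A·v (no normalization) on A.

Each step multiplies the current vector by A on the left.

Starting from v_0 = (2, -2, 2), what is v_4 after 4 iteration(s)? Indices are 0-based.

v_0 = (2, -2, 2).
v_1 = A·v_0 = (2, 4, 0).
v_2 = A·v_1 = (-2, -4, 2).
v_3 = A·v_2 = (0, 6, -4).
v_4 = A·v_3 = (-2, -10, 4).

v_4 = (-2, -10, 4)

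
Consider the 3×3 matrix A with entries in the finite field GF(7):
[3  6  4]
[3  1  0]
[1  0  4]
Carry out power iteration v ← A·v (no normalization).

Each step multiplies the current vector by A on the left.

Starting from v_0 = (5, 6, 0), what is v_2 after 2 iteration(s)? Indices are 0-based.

v_0 = (5, 6, 0).
v_1 = A·v_0 = (2, 0, 5).
v_2 = A·v_1 = (5, 6, 1).

v_2 = (5, 6, 1)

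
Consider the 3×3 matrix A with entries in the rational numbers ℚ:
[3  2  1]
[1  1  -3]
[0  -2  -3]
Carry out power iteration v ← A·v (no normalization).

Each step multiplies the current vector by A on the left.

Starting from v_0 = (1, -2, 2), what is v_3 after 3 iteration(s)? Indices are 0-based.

v_0 = (1, -2, 2).
v_1 = A·v_0 = (1, -7, -2).
v_2 = A·v_1 = (-13, 0, 20).
v_3 = A·v_2 = (-19, -73, -60).

v_3 = (-19, -73, -60)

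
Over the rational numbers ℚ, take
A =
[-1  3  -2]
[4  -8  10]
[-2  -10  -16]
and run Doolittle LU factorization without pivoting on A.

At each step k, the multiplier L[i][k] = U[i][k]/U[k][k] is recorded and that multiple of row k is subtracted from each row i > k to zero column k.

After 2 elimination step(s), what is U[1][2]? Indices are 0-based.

k=0: U[0][0]=-1
  eliminate (1,0): mult=-4, new row 1: (0, 4, 2); set L[1][0]=-4
  eliminate (2,0): mult=2, new row 2: (0, -16, -12); set L[2][0]=2
k=1: U[1][1]=4
  eliminate (2,1): mult=-4, new row 2: (0, 0, -4); set L[2][1]=-4

U[1][2] = 2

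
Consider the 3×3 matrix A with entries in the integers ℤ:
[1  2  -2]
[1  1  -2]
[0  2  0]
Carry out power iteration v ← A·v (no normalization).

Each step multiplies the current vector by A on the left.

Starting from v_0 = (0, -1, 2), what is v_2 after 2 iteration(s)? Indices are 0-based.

v_0 = (0, -1, 2).
v_1 = A·v_0 = (-6, -5, -2).
v_2 = A·v_1 = (-12, -7, -10).

v_2 = (-12, -7, -10)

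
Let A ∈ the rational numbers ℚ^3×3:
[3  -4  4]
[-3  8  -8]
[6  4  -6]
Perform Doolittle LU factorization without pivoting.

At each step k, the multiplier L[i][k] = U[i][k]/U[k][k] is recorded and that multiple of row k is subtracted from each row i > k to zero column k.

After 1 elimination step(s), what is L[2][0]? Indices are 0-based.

Step 1: pivot at (0,0) is 3.
  row1 ← row1 − (-1)·row0  ⇒  L[1][0]=-1, U row1=(0, 4, -4)
  row2 ← row2 − (2)·row0  ⇒  L[2][0]=2, U row2=(0, 12, -14)

L[2][0] = 2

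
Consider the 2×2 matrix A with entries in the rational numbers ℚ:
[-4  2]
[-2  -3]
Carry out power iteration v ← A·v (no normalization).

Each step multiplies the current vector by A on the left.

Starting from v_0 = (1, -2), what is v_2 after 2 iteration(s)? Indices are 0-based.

v_2 = (40, 4)

v_0 = (1, -2).
v_1 = A·v_0 = (-8, 4).
v_2 = A·v_1 = (40, 4).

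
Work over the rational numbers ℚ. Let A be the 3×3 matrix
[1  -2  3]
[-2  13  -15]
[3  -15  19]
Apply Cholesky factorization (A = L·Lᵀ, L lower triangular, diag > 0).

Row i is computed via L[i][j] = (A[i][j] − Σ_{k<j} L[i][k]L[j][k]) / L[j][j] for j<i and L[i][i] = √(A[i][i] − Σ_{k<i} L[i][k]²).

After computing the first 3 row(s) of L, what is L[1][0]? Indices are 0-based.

Step 1: L[0][0] = √(1) = 1.
  L[1][0] = (-2) / L[0][0] = -2.
Step 2: L[1][1] = √(9) = 3.
  L[2][0] = (3) / L[0][0] = 3.
  L[2][1] = (-9) / L[1][1] = -3.
Step 3: L[2][2] = √(1) = 1.

L[1][0] = -2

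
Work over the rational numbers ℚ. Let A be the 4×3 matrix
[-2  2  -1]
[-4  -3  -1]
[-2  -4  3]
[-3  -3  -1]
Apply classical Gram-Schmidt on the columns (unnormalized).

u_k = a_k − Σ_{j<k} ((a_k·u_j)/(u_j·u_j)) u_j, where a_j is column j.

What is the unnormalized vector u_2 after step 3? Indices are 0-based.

u_2 = (677/629, -390/629, 1159/629, -704/629)

Step 1: u_0 = a_0 = (-2, -4, -2, -3).
Step 2: u_1 = a_1 − (25/33)·u_0 = (116/33, 1/33, -82/33, -8/11).
Step 3: u_2 = a_2 − (1/11)·u_0 − (-339/629)·u_1 = (677/629, -390/629, 1159/629, -704/629).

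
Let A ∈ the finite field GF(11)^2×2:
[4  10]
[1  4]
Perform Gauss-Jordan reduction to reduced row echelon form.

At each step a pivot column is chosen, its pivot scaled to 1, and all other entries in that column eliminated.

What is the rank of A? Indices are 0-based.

[1] R0 /= 4  ⇒  (1, 8)
     R1 -= 1·R0  ⇒  (0, 7)
[2] R1 /= 7  ⇒  (0, 1)
     R0 -= 8·R1  ⇒  (1, 0)

rank = 2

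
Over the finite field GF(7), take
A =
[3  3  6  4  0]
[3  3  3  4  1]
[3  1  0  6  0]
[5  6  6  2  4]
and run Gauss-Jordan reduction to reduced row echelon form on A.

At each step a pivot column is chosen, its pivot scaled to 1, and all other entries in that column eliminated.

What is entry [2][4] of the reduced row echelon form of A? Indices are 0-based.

M[2][4] = 2

step 1: normalize row 0 (÷3) = (1, 1, 2, 6, 0)
  row 1: subtract 3×row0 = (0, 0, 4, 0, 1)
  row 2: subtract 3×row0 = (0, 5, 1, 2, 0)
  row 3: subtract 5×row0 = (0, 1, 3, 0, 4)
step 2: exchange rows 1,2
step 2: normalize row 1 (÷5) = (0, 1, 3, 6, 0)
  row 0: subtract 1×row1 = (1, 0, 6, 0, 0)
  row 3: subtract 1×row1 = (0, 0, 0, 1, 4)
step 3: normalize row 2 (÷4) = (0, 0, 1, 0, 2)
  row 0: subtract 6×row2 = (1, 0, 0, 0, 2)
  row 1: subtract 3×row2 = (0, 1, 0, 6, 1)
step 4: normalize row 3 (÷1) = (0, 0, 0, 1, 4)
  row 1: subtract 6×row3 = (0, 1, 0, 0, 5)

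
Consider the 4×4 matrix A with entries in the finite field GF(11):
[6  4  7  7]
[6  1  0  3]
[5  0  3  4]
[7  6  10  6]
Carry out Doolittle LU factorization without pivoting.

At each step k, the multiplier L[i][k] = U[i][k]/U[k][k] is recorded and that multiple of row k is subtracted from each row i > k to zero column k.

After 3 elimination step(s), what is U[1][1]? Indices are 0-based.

Step 1: pivot at (0,0) is 6.
  row1 ← row1 − (1)·row0  ⇒  L[1][0]=1, U row1=(0, 8, 4, 7)
  row2 ← row2 − (10)·row0  ⇒  L[2][0]=10, U row2=(0, 4, 10, 0)
  row3 ← row3 − (3)·row0  ⇒  L[3][0]=3, U row3=(0, 5, 0, 7)
Step 2: pivot at (1,1) is 8.
  row2 ← row2 − (6)·row1  ⇒  L[2][1]=6, U row2=(0, 0, 8, 2)
  row3 ← row3 − (2)·row1  ⇒  L[3][1]=2, U row3=(0, 0, 3, 4)
Step 3: pivot at (2,2) is 8.
  row3 ← row3 − (10)·row2  ⇒  L[3][2]=10, U row3=(0, 0, 0, 6)

U[1][1] = 8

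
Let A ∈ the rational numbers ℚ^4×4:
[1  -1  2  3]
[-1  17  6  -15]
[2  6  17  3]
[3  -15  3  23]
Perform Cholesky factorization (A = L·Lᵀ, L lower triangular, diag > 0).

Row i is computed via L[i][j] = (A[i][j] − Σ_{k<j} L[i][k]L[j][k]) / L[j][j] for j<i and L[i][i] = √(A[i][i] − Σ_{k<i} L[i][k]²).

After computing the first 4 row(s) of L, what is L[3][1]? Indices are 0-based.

Step 1: L[0][0] = √(1) = 1.
  L[1][0] = (-1) / L[0][0] = -1.
Step 2: L[1][1] = √(16) = 4.
  L[2][0] = (2) / L[0][0] = 2.
  L[2][1] = (8) / L[1][1] = 2.
Step 3: L[2][2] = √(9) = 3.
  L[3][0] = (3) / L[0][0] = 3.
  L[3][1] = (-12) / L[1][1] = -3.
  L[3][2] = (3) / L[2][2] = 1.
Step 4: L[3][3] = √(4) = 2.

L[3][1] = -3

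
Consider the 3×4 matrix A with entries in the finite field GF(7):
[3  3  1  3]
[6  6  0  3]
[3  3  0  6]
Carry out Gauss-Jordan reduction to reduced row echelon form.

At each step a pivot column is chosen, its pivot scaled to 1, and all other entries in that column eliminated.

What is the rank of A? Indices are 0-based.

pivot(0,0)=3: scale R0 → (1, 1, 5, 1)
  clear (1,0): R1 −= (6)R0 → (0, 0, 5, 4)
  clear (2,0): R2 −= (3)R0 → (0, 0, 6, 3)
col 1: no nonzero at/below row 1; advance.
pivot(1,2)=5: scale R1 → (0, 0, 1, 5)
  clear (0,2): R0 −= (5)R1 → (1, 1, 0, 4)
  clear (2,2): R2 −= (6)R1 → (0, 0, 0, 1)
pivot(2,3)=1: scale R2 → (0, 0, 0, 1)
  clear (0,3): R0 −= (4)R2 → (1, 1, 0, 0)
  clear (1,3): R1 −= (5)R2 → (0, 0, 1, 0)

rank = 3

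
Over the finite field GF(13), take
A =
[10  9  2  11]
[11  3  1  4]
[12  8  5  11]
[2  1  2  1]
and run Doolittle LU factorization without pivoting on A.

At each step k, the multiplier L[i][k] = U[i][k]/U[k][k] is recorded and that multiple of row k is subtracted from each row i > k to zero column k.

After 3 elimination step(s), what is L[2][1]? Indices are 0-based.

k=0: U[0][0]=10
  eliminate (1,0): mult=5, new row 1: (0, 10, 4, 1); set L[1][0]=5
  eliminate (2,0): mult=9, new row 2: (0, 5, 0, 3); set L[2][0]=9
  eliminate (3,0): mult=8, new row 3: (0, 7, 12, 4); set L[3][0]=8
k=1: U[1][1]=10
  eliminate (2,1): mult=7, new row 2: (0, 0, 11, 9); set L[2][1]=7
  eliminate (3,1): mult=2, new row 3: (0, 0, 4, 2); set L[3][1]=2
k=2: U[2][2]=11
  eliminate (3,2): mult=11, new row 3: (0, 0, 0, 7); set L[3][2]=11

L[2][1] = 7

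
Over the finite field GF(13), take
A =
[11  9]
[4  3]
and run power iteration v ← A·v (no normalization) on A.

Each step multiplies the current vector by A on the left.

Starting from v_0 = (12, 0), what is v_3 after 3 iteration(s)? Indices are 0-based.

v_0 = (12, 0).
v_1 = A·v_0 = (2, 9).
v_2 = A·v_1 = (12, 9).
v_3 = A·v_2 = (5, 10).

v_3 = (5, 10)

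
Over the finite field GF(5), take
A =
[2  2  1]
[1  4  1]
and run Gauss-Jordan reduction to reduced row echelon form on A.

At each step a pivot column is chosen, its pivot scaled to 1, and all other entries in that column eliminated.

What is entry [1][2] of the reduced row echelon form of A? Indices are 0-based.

[1] R0 /= 2  ⇒  (1, 1, 3)
     R1 -= 1·R0  ⇒  (0, 3, 3)
[2] R1 /= 3  ⇒  (0, 1, 1)
     R0 -= 1·R1  ⇒  (1, 0, 2)

M[1][2] = 1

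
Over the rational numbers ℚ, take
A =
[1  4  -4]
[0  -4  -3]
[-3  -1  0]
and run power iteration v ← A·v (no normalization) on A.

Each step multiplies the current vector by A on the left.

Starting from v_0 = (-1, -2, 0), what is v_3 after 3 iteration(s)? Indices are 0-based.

v_0 = (-1, -2, 0).
v_1 = A·v_0 = (-9, 8, 5).
v_2 = A·v_1 = (3, -47, 19).
v_3 = A·v_2 = (-261, 131, 38).

v_3 = (-261, 131, 38)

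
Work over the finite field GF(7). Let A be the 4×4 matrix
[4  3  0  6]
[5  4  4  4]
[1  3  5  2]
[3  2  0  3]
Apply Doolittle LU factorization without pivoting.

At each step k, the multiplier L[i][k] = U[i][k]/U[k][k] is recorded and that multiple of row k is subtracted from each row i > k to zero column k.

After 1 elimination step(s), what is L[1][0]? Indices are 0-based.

L[1][0] = 3

[col 0] pivot 4
  R1 -= 3*R0 → (0, 2, 4, 0)  (L[1][0] := 3)
  R2 -= 2*R0 → (0, 4, 5, 4)  (L[2][0] := 2)
  R3 -= 6*R0 → (0, 5, 0, 2)  (L[3][0] := 6)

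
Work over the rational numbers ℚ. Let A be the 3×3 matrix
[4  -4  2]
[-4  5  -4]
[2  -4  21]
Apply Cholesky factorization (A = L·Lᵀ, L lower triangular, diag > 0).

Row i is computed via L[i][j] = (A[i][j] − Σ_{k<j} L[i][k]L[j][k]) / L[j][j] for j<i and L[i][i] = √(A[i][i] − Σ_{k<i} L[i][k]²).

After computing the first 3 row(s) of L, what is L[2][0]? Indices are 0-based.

Step 1: L[0][0] = √(4) = 2.
  L[1][0] = (-4) / L[0][0] = -2.
Step 2: L[1][1] = √(1) = 1.
  L[2][0] = (2) / L[0][0] = 1.
  L[2][1] = (-2) / L[1][1] = -2.
Step 3: L[2][2] = √(16) = 4.

L[2][0] = 1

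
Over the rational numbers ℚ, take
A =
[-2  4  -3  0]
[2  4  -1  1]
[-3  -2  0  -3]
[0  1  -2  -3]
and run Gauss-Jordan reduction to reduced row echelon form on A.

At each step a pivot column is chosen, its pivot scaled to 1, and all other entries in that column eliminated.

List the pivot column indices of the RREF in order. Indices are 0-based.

pivot columns: 0, 1, 2, 3

[1] R0 /= -2  ⇒  (1, -2, 3/2, 0)
     R1 -= 2·R0  ⇒  (0, 8, -4, 1)
     R2 -= -3·R0  ⇒  (0, -8, 9/2, -3)
[2] R1 /= 8  ⇒  (0, 1, -1/2, 1/8)
     R0 -= -2·R1  ⇒  (1, 0, 1/2, 1/4)
     R2 -= -8·R1  ⇒  (0, 0, 1/2, -2)
     R3 -= 1·R1  ⇒  (0, 0, -3/2, -25/8)
[3] R2 /= 1/2  ⇒  (0, 0, 1, -4)
     R0 -= 1/2·R2  ⇒  (1, 0, 0, 9/4)
     R1 -= -1/2·R2  ⇒  (0, 1, 0, -15/8)
     R3 -= -3/2·R2  ⇒  (0, 0, 0, -73/8)
[4] R3 /= -73/8  ⇒  (0, 0, 0, 1)
     R0 -= 9/4·R3  ⇒  (1, 0, 0, 0)
     R1 -= -15/8·R3  ⇒  (0, 1, 0, 0)
     R2 -= -4·R3  ⇒  (0, 0, 1, 0)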